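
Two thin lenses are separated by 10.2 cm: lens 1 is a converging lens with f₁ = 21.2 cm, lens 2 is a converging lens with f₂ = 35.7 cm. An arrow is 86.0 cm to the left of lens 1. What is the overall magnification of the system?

m = -0.218

Lens 1: 1/d_i1 = 1/(21.2) − 1/(86.0) = 0.03554, so d_i1 = 28.14 cm; m₁ = −d_i1/d_o1 = -0.3272.
d_o2 = 10.2 − (28.14) = -17.94 cm (virtual object).
Lens 2: 1/d_i2 = 1/(35.7) − 1/(-17.94) = 0.08375, so d_i2 = 11.94 cm; m₂ = −d_i2/d_o2 = +0.6655.
m = m₁·m₂ = (-0.3272)(+0.6655) = -0.218.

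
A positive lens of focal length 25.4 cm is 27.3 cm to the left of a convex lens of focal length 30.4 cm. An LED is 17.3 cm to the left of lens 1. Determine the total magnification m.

m = -1.86

Lens 1: 1/d_i1 = 1/(25.4) − 1/(17.3) = -0.01843, so d_i1 = -54.25 cm; m₁ = −d_i1/d_o1 = +3.136.
d_o2 = 27.3 − (-54.25) = 81.55 cm.
Lens 2: 1/d_i2 = 1/(30.4) − 1/(81.55) = 0.02063, so d_i2 = 48.47 cm; m₂ = −d_i2/d_o2 = -0.5943.
m = m₁·m₂ = (+3.136)(-0.5943) = -1.86.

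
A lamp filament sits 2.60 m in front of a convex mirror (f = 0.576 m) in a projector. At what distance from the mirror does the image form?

For a convex mirror, f = -0.576 m.
Mirror equation: 1/d_i = 1/f − 1/d_o = 1/(-0.5760) − 1/(2.60) = -1.736 − 0.3846 = -2.121, so d_i = -0.472 m.
The image is virtual, upright and reduced, behind the mirror.

0.472 m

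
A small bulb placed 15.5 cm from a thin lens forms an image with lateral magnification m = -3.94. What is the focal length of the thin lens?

m = −d_i/d_o ⇒ d_i = −m·d_o = −(-3.94)·(15.5) = 61.07 cm.
1/f = 1/d_o + 1/d_i = 1/(15.5) + 1/(61.07) = 0.08089, so f = 12.4 cm.
Since f is positive, the thin lens is converging.

f = 12.4 cm (converging)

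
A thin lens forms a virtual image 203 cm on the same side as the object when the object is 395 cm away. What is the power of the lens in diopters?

P = -0.239 D

Virtual image ⇒ d_i = −203 cm.
1/f = 1/d_o + 1/d_i = 1/(395) + 1/(-203) = -0.002394 cm⁻¹.
f = -417.6 cm = -4.176 m, so P = 1/f = -0.239 D.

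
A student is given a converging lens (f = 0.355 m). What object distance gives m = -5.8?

m = −d_i/d_o ⇒ d_i = −m·d_o.
1/f = 1/d_o + 1/d_i = 1/d_o − 1/(m·d_o) = (1 − 1/m)/d_o, so d_o = f(1 − 1/m) = (0.3550)(1 − 1/(-5.8)) = 0.416 m.

0.416 m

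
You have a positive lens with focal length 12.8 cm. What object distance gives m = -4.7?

m = −d_i/d_o ⇒ d_i = −m·d_o.
1/f = 1/d_o + 1/d_i = 1/d_o − 1/(m·d_o) = (1 − 1/m)/d_o, so d_o = f(1 − 1/m) = (12.80)(1 − 1/(-4.7)) = 15.5 cm.

15.5 cm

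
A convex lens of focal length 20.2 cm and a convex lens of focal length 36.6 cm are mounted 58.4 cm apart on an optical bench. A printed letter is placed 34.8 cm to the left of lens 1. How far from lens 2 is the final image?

14.2 cm

Lens 1: 1/d_i1 = 1/f₁ − 1/d_o1 = 1/(20.2) − 1/(34.8) = 0.02077, so d_i1 = 48.15 cm.
The intermediate image is 48.15 cm to the right of lens 1, which is 58.4 − (48.15) = 10.25 cm to the left of lens 2, so d_o2 = +10.25 cm.
Lens 2: 1/d_i2 = 1/f₂ − 1/d_o2 = 1/(36.6) − 1/(10.25) = -0.07024, so d_i2 = -14.2 cm.
The final image is virtual, 14.2 cm to the left of lens 2 (overall magnification ≈ -1.9).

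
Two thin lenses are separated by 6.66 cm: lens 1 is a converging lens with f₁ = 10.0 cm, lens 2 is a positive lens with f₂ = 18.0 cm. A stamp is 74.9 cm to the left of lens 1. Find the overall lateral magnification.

m = -0.121

Lens 1: 1/d_i1 = 1/(10.0) − 1/(74.9) = 0.08665, so d_i1 = 11.54 cm; m₁ = −d_i1/d_o1 = -0.1541.
d_o2 = 6.66 − (11.54) = -4.880 cm (virtual object).
Lens 2: 1/d_i2 = 1/(18.0) − 1/(-4.880) = 0.2605, so d_i2 = 3.839 cm; m₂ = −d_i2/d_o2 = +0.7867.
m = m₁·m₂ = (-0.1541)(+0.7867) = -0.121.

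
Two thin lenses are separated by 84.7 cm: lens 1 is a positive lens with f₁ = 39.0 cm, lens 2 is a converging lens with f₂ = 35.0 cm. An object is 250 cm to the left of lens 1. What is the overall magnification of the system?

m = +1.85

Lens 1: 1/d_i1 = 1/(39.0) − 1/(250) = 0.02164, so d_i1 = 46.21 cm; m₁ = −d_i1/d_o1 = -0.1848.
d_o2 = 84.7 − (46.21) = 38.49 cm.
Lens 2: 1/d_i2 = 1/(35.0) − 1/(38.49) = 0.002591, so d_i2 = 386.0 cm; m₂ = −d_i2/d_o2 = -10.03.
m = m₁·m₂ = (-0.1848)(-10.03) = +1.85.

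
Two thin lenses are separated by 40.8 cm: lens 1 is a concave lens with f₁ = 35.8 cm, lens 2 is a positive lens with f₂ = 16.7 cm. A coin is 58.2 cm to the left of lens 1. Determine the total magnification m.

f₁ = −35.8 cm (diverging).
Lens 1: 1/d_i1 = 1/(-35.8) − 1/(58.2) = -0.04512, so d_i1 = -22.17 cm; m₁ = −d_i1/d_o1 = +0.3809.
d_o2 = 40.8 − (-22.17) = 62.97 cm.
Lens 2: 1/d_i2 = 1/(16.7) − 1/(62.97) = 0.04400, so d_i2 = 22.73 cm; m₂ = −d_i2/d_o2 = -0.3609.
m = m₁·m₂ = (+0.3809)(-0.3609) = -0.137.

m = -0.137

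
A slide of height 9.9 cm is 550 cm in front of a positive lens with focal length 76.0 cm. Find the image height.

1.59 cm

1/d_i = 1/f − 1/d_o = 1/(76.00) − 1/(550) = 0.01134, so d_i = 88.19 cm.
m = −d_i/d_o = -0.1603.
|h_i| = |m|·h_o = 0.1603 × 9.9 = 1.59 cm. The image is real, inverted and reduced, on the far side of the lens.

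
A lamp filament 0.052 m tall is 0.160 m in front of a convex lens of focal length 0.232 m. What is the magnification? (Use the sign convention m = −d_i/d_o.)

1/d_i = 1/f − 1/d_o = 1/(0.2320) − 1/(0.160) = -1.940, so d_i = -0.5156 m.
m = −d_i/d_o = −(-0.5156)/(0.160) = +3.22.
The image is virtual, upright and enlarged, on the same side as the object.

m = +3.22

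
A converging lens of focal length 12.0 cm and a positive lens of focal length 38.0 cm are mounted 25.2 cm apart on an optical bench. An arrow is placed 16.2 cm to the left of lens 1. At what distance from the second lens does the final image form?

13.6 cm

Lens 1: 1/d_i1 = 1/f₁ − 1/d_o1 = 1/(12.0) − 1/(16.2) = 0.02160, so d_i1 = 46.29 cm.
The intermediate image is 46.29 cm to the right of lens 1, which lies 21.09 cm to the right of lens 2 — a virtual object — so d_o2 = −21.09 cm.
Lens 2: 1/d_i2 = 1/f₂ − 1/d_o2 = 1/(38.0) − 1/(-21.09) = 0.07373, so d_i2 = 13.6 cm.
The final image is real, 13.6 cm to the right of lens 2 (overall magnification ≈ -1.8).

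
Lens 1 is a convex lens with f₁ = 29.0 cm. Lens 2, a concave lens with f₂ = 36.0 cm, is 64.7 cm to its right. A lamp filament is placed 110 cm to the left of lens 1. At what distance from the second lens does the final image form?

Lens 1: 1/d_i1 = 1/f₁ − 1/d_o1 = 1/(29.0) − 1/(110) = 0.02539, so d_i1 = 39.38 cm.
The intermediate image is 39.38 cm to the right of lens 1, which is 64.7 − (39.38) = 25.32 cm to the left of lens 2, so d_o2 = +25.32 cm.
Lens 2 is diverging, so f₂ = −36.0 cm.
Lens 2: 1/d_i2 = 1/f₂ − 1/d_o2 = 1/(-36.0) − 1/(25.32) = -0.06727, so d_i2 = -14.9 cm.
The final image is virtual, 14.9 cm to the left of lens 2 (overall magnification ≈ -0.21).

14.9 cm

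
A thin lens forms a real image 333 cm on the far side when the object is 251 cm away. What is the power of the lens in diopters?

d_i = +333 cm.
1/f = 1/d_o + 1/d_i = 1/(251) + 1/(333) = 0.006987 cm⁻¹.
f = 143.1 cm = 1.431 m, so P = 1/f = +0.699 D.

P = +0.699 D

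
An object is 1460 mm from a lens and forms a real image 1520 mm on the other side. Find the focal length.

f = 745 mm (converging)

Real image ⇒ d_i = +1520 mm.
1/f = 1/d_o + 1/d_i = 1/(1460) + 1/(1520) = 0.001343, so f = 745 mm.
Since f is positive, the lens is converging.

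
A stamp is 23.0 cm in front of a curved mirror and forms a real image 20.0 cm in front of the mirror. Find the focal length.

Real image ⇒ d_i = +20.0 cm.
1/f = 1/d_o + 1/d_i = 1/(23.0) + 1/(20.0) = 0.09348, so f = 10.7 cm.
Since f is positive, the curved mirror is concave.

f = 10.7 cm (concave)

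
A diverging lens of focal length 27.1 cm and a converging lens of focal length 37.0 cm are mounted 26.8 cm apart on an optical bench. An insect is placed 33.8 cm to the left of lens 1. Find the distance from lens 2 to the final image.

320 cm

Lens 1 is diverging, so f₁ = −27.1 cm.
Lens 1: 1/d_i1 = 1/f₁ − 1/d_o1 = 1/(-27.1) − 1/(33.8) = -0.06649, so d_i1 = -15.04 cm.
The intermediate image is 15.04 cm to the left of lens 1 (virtual), which is 26.8 − (-15.04) = 41.84 cm to the left of lens 2, so d_o2 = +41.84 cm.
Lens 2: 1/d_i2 = 1/f₂ − 1/d_o2 = 1/(37.0) − 1/(41.84) = 0.003126, so d_i2 = 320 cm.
The final image is real, 320 cm to the right of lens 2 (overall magnification ≈ -3.4).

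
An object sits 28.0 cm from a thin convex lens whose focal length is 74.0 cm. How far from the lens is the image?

45.0 cm

Thin-lens equation: 1/q = 1/f − 1/p = 1/(74.00) − 1/(28.0) = 0.01351 − 0.03571 = -0.02220, so q = -45.0 cm.
The image is virtual, upright and enlarged, on the same side as the object.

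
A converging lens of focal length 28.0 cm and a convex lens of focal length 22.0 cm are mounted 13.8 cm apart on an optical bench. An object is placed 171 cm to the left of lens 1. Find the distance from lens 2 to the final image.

10.4 cm

Lens 1: 1/d_i1 = 1/f₁ − 1/d_o1 = 1/(28.0) − 1/(171) = 0.02987, so d_i1 = 33.48 cm.
The intermediate image is 33.48 cm to the right of lens 1, which lies 19.68 cm to the right of lens 2 — a virtual object — so d_o2 = −19.68 cm.
Lens 2: 1/d_i2 = 1/f₂ − 1/d_o2 = 1/(22.0) − 1/(-19.68) = 0.09627, so d_i2 = 10.4 cm.
The final image is real, 10.4 cm to the right of lens 2 (overall magnification ≈ -0.10).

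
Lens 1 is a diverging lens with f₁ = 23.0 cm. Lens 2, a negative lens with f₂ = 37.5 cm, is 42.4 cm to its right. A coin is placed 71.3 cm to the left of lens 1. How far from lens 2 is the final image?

23.0 cm

Lens 1 is diverging, so f₁ = −23.0 cm.
Lens 1: 1/d_i1 = 1/f₁ − 1/d_o1 = 1/(-23.0) − 1/(71.3) = -0.05750, so d_i1 = -17.39 cm.
The intermediate image is 17.39 cm to the left of lens 1 (virtual), which is 42.4 − (-17.39) = 59.79 cm to the left of lens 2, so d_o2 = +59.79 cm.
Lens 2 is diverging, so f₂ = −37.5 cm.
Lens 2: 1/d_i2 = 1/f₂ − 1/d_o2 = 1/(-37.5) − 1/(59.79) = -0.04339, so d_i2 = -23.0 cm.
The final image is virtual, 23.0 cm to the left of lens 2 (overall magnification ≈ 0.094).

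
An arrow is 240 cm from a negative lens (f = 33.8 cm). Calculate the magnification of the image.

For a negative lens, f = -33.8 cm.
1/d_i = 1/f − 1/d_o = 1/(-33.80) − 1/(240) = -0.03375, so d_i = -29.63 cm.
m = −d_i/d_o = −(-29.63)/(240) = +0.123.
The image is virtual, upright and reduced, on the same side as the object.

m = +0.123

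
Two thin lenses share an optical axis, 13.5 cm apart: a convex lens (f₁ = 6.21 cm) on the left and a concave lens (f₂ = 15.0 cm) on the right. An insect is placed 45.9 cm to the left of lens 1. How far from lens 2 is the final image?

Lens 1: 1/d_i1 = 1/f₁ − 1/d_o1 = 1/(6.21) − 1/(45.9) = 0.1392, so d_i1 = 7.182 cm.
The intermediate image is 7.182 cm to the right of lens 1, which is 13.5 − (7.182) = 6.318 cm to the left of lens 2, so d_o2 = +6.318 cm.
Lens 2 is diverging, so f₂ = −15.0 cm.
Lens 2: 1/d_i2 = 1/f₂ − 1/d_o2 = 1/(-15.0) − 1/(6.318) = -0.2249, so d_i2 = -4.45 cm.
The final image is virtual, 4.45 cm to the left of lens 2 (overall magnification ≈ -0.11).

4.45 cm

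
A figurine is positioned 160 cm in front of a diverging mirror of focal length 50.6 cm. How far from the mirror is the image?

For a diverging mirror, f = -50.6 cm.
Mirror equation: 1/v = 1/f − 1/u = 1/(-50.60) − 1/(160) = -0.01976 − 0.006250 = -0.02601, so v = -38.4 cm.
The image is virtual, upright and reduced, behind the mirror.

38.4 cm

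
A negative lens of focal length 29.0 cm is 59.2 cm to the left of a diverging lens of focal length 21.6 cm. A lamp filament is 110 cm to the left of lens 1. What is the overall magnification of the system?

m = +0.0434

f₁ = −29.0 cm (diverging).
Lens 1: 1/d_i1 = 1/(-29.0) − 1/(110) = -0.04357, so d_i1 = -22.95 cm; m₁ = −d_i1/d_o1 = +0.2086.
d_o2 = 59.2 − (-22.95) = 82.15 cm.
f₂ = −21.6 cm (diverging).
Lens 2: 1/d_i2 = 1/(-21.6) − 1/(82.15) = -0.05847, so d_i2 = -17.10 cm; m₂ = −d_i2/d_o2 = +0.2082.
m = m₁·m₂ = (+0.2086)(+0.2082) = +0.0434.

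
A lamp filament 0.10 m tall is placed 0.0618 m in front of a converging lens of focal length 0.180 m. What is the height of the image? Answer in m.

1/d_i = 1/f − 1/d_o = 1/(0.1800) − 1/(0.0618) = -10.63, so d_i = -0.09411 m.
m = −d_i/d_o = +1.523.
|h_i| = |m|·h_o = 1.523 × 0.10 = 0.152 m. The image is virtual, upright and enlarged, on the same side as the object.

0.152 m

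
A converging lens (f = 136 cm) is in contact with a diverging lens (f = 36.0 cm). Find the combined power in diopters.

P = -2.04 D

P₁ = 1/f₁ = 1/(1.36 m) = +0.7353 D; P₂ = 1/f₂ = 1/(-0.360 m) = -2.778 D.
For thin lenses in contact, P = P₁ + P₂ = (+0.7353) + (-2.778) = -2.04 D.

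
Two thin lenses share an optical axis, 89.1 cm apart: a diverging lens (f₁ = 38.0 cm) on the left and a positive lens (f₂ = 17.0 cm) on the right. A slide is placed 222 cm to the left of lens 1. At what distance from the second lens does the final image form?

19.8 cm

Lens 1 is diverging, so f₁ = −38.0 cm.
Lens 1: 1/d_i1 = 1/f₁ − 1/d_o1 = 1/(-38.0) − 1/(222) = -0.03082, so d_i1 = -32.45 cm.
The intermediate image is 32.45 cm to the left of lens 1 (virtual), which is 89.1 − (-32.45) = 121.5 cm to the left of lens 2, so d_o2 = +121.5 cm.
Lens 2: 1/d_i2 = 1/f₂ − 1/d_o2 = 1/(17.0) − 1/(121.5) = 0.05059, so d_i2 = 19.8 cm.
The final image is real, 19.8 cm to the right of lens 2 (overall magnification ≈ -0.024).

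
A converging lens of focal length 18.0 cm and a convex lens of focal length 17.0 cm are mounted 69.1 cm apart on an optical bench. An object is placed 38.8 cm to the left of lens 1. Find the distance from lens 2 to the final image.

Lens 1: 1/d_i1 = 1/f₁ − 1/d_o1 = 1/(18.0) − 1/(38.8) = 0.02978, so d_i1 = 33.58 cm.
The intermediate image is 33.58 cm to the right of lens 1, which is 69.1 − (33.58) = 35.52 cm to the left of lens 2, so d_o2 = +35.52 cm.
Lens 2: 1/d_i2 = 1/f₂ − 1/d_o2 = 1/(17.0) − 1/(35.52) = 0.03067, so d_i2 = 32.6 cm.
The final image is real, 32.6 cm to the right of lens 2 (overall magnification ≈ 0.79).

32.6 cm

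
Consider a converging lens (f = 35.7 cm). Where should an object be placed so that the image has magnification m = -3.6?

45.6 cm

m = −d_i/d_o ⇒ d_i = −m·d_o.
1/f = 1/d_o + 1/d_i = 1/d_o − 1/(m·d_o) = (1 − 1/m)/d_o, so d_o = f(1 − 1/m) = (35.70)(1 − 1/(-3.6)) = 45.6 cm.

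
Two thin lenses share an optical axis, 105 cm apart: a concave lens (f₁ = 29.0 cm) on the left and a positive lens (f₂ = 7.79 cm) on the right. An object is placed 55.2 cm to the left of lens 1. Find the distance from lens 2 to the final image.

Lens 1 is diverging, so f₁ = −29.0 cm.
Lens 1: 1/d_i1 = 1/f₁ − 1/d_o1 = 1/(-29.0) − 1/(55.2) = -0.05260, so d_i1 = -19.01 cm.
The intermediate image is 19.01 cm to the left of lens 1 (virtual), which is 105 − (-19.01) = 124.0 cm to the left of lens 2, so d_o2 = +124.0 cm.
Lens 2: 1/d_i2 = 1/f₂ − 1/d_o2 = 1/(7.79) − 1/(124.0) = 0.1203, so d_i2 = 8.31 cm.
The final image is real, 8.31 cm to the right of lens 2 (overall magnification ≈ -0.023).

8.31 cm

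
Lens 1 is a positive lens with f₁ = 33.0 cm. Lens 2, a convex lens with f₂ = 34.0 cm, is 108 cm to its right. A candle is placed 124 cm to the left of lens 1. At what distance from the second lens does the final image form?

Lens 1: 1/d_i1 = 1/f₁ − 1/d_o1 = 1/(33.0) − 1/(124) = 0.02224, so d_i1 = 44.97 cm.
The intermediate image is 44.97 cm to the right of lens 1, which is 108 − (44.97) = 63.03 cm to the left of lens 2, so d_o2 = +63.03 cm.
Lens 2: 1/d_i2 = 1/f₂ − 1/d_o2 = 1/(34.0) − 1/(63.03) = 0.01355, so d_i2 = 73.8 cm.
The final image is real, 73.8 cm to the right of lens 2 (overall magnification ≈ 0.42).

73.8 cm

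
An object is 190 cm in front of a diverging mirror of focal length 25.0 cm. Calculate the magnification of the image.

m = +0.116

For a diverging mirror, f = -25.0 cm.
1/d_i = 1/f − 1/d_o = 1/(-25.00) − 1/(190) = -0.04526, so d_i = -22.09 cm.
m = −d_i/d_o = −(-22.09)/(190) = +0.116.
The image is virtual, upright and reduced, behind the mirror.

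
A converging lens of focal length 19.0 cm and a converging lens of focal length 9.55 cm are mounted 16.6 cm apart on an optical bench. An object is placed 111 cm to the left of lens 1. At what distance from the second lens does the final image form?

3.80 cm

Lens 1: 1/d_i1 = 1/f₁ − 1/d_o1 = 1/(19.0) − 1/(111) = 0.04362, so d_i1 = 22.92 cm.
The intermediate image is 22.92 cm to the right of lens 1, which lies 6.320 cm to the right of lens 2 — a virtual object — so d_o2 = −6.320 cm.
Lens 2: 1/d_i2 = 1/f₂ − 1/d_o2 = 1/(9.55) − 1/(-6.320) = 0.2629, so d_i2 = 3.80 cm.
The final image is real, 3.80 cm to the right of lens 2 (overall magnification ≈ -0.12).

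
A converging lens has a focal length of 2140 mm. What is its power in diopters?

f = 214 cm = 2.14 m.
P = 1/f = 1/(2.14 m) = +0.467 D.

P = +0.467 D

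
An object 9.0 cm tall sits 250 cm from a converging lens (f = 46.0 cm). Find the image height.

1/d_i = 1/f − 1/d_o = 1/(46.00) − 1/(250) = 0.01774, so d_i = 56.37 cm.
m = −d_i/d_o = -0.2255.
|h_i| = |m|·h_o = 0.2255 × 9.0 = 2.03 cm. The image is real, inverted and reduced, on the far side of the lens.

2.03 cm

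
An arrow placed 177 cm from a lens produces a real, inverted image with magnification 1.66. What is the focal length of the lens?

m = −d_i/d_o ⇒ d_i = −m·d_o = −(-1.66)·(177) = 293.8 cm.
1/f = 1/d_o + 1/d_i = 1/(177) + 1/(293.8) = 0.009053, so f = 110 cm.
Since f is positive, the lens is converging.

f = 110 cm (converging)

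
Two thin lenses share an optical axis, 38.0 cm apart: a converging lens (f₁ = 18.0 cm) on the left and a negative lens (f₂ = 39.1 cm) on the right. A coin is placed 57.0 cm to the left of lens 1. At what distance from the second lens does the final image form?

Lens 1: 1/d_i1 = 1/f₁ − 1/d_o1 = 1/(18.0) − 1/(57.0) = 0.03801, so d_i1 = 26.31 cm.
The intermediate image is 26.31 cm to the right of lens 1, which is 38.0 − (26.31) = 11.69 cm to the left of lens 2, so d_o2 = +11.69 cm.
Lens 2 is diverging, so f₂ = −39.1 cm.
Lens 2: 1/d_i2 = 1/f₂ − 1/d_o2 = 1/(-39.1) − 1/(11.69) = -0.1111, so d_i2 = -9.00 cm.
The final image is virtual, 9.00 cm to the left of lens 2 (overall magnification ≈ -0.36).

9.00 cm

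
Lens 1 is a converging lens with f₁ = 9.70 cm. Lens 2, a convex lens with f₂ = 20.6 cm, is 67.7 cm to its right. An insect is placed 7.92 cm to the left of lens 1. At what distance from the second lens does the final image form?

Lens 1: 1/d_i1 = 1/f₁ − 1/d_o1 = 1/(9.70) − 1/(7.92) = -0.02317, so d_i1 = -43.16 cm.
The intermediate image is 43.16 cm to the left of lens 1 (virtual), which is 67.7 − (-43.16) = 110.9 cm to the left of lens 2, so d_o2 = +110.9 cm.
Lens 2: 1/d_i2 = 1/f₂ − 1/d_o2 = 1/(20.6) − 1/(110.9) = 0.03953, so d_i2 = 25.3 cm.
The final image is real, 25.3 cm to the right of lens 2 (overall magnification ≈ -1.2).

25.3 cm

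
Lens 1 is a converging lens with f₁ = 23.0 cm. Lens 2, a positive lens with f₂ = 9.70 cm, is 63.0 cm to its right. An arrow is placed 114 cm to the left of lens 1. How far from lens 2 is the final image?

Lens 1: 1/d_i1 = 1/f₁ − 1/d_o1 = 1/(23.0) − 1/(114) = 0.03471, so d_i1 = 28.81 cm.
The intermediate image is 28.81 cm to the right of lens 1, which is 63.0 − (28.81) = 34.19 cm to the left of lens 2, so d_o2 = +34.19 cm.
Lens 2: 1/d_i2 = 1/f₂ − 1/d_o2 = 1/(9.70) − 1/(34.19) = 0.07384, so d_i2 = 13.5 cm.
The final image is real, 13.5 cm to the right of lens 2 (overall magnification ≈ 0.10).

13.5 cm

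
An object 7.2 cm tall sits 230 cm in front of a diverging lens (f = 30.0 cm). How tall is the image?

For a diverging lens, f = -30.0 cm.
1/d_i = 1/f − 1/d_o = 1/(-30.00) − 1/(230) = -0.03768, so d_i = -26.54 cm.
m = −d_i/d_o = +0.1154.
|h_i| = |m|·h_o = 0.1154 × 7.2 = 0.831 cm. The image is virtual, upright and reduced, on the same side as the object.

0.831 cm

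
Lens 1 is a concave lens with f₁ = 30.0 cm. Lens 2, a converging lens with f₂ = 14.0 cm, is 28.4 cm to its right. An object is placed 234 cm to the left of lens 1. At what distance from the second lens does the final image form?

Lens 1 is diverging, so f₁ = −30.0 cm.
Lens 1: 1/d_i1 = 1/f₁ − 1/d_o1 = 1/(-30.0) − 1/(234) = -0.03761, so d_i1 = -26.59 cm.
The intermediate image is 26.59 cm to the left of lens 1 (virtual), which is 28.4 − (-26.59) = 54.99 cm to the left of lens 2, so d_o2 = +54.99 cm.
Lens 2: 1/d_i2 = 1/f₂ − 1/d_o2 = 1/(14.0) − 1/(54.99) = 0.05324, so d_i2 = 18.8 cm.
The final image is real, 18.8 cm to the right of lens 2 (overall magnification ≈ -0.039).

18.8 cm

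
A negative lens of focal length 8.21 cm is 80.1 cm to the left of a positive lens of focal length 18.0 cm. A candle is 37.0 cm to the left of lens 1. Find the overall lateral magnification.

m = -0.0475

f₁ = −8.21 cm (diverging).
Lens 1: 1/d_i1 = 1/(-8.21) − 1/(37.0) = -0.1488, so d_i1 = -6.719 cm; m₁ = −d_i1/d_o1 = +0.1816.
d_o2 = 80.1 − (-6.719) = 86.82 cm.
Lens 2: 1/d_i2 = 1/(18.0) − 1/(86.82) = 0.04404, so d_i2 = 22.71 cm; m₂ = −d_i2/d_o2 = -0.2616.
m = m₁·m₂ = (+0.1816)(-0.2616) = -0.0475.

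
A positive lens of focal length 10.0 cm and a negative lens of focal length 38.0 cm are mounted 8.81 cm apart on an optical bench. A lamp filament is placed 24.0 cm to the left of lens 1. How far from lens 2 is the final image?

Lens 1: 1/d_i1 = 1/f₁ − 1/d_o1 = 1/(10.0) − 1/(24.0) = 0.05833, so d_i1 = 17.14 cm.
The intermediate image is 17.14 cm to the right of lens 1, which lies 8.330 cm to the right of lens 2 — a virtual object — so d_o2 = −8.330 cm.
Lens 2 is diverging, so f₂ = −38.0 cm.
Lens 2: 1/d_i2 = 1/f₂ − 1/d_o2 = 1/(-38.0) − 1/(-8.330) = 0.09373, so d_i2 = 10.7 cm.
The final image is real, 10.7 cm to the right of lens 2 (overall magnification ≈ -0.91).

10.7 cm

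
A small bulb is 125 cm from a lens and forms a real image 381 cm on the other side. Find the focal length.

Real image ⇒ d_i = +381 cm.
1/f = 1/d_o + 1/d_i = 1/(125) + 1/(381) = 0.01062, so f = 94.1 cm.
Since f is positive, the lens is converging.

f = 94.1 cm (converging)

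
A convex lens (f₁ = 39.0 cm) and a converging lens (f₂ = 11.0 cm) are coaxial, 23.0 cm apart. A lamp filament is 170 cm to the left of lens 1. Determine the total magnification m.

Lens 1: 1/d_i1 = 1/(39.0) − 1/(170) = 0.01976, so d_i1 = 50.61 cm; m₁ = −d_i1/d_o1 = -0.2977.
d_o2 = 23.0 − (50.61) = -27.61 cm (virtual object).
Lens 2: 1/d_i2 = 1/(11.0) − 1/(-27.61) = 0.1271, so d_i2 = 7.866 cm; m₂ = −d_i2/d_o2 = +0.2849.
m = m₁·m₂ = (-0.2977)(+0.2849) = -0.0848.

m = -0.0848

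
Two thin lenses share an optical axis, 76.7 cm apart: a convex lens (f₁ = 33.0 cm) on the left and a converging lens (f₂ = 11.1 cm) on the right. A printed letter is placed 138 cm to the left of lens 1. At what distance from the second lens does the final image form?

16.6 cm

Lens 1: 1/d_i1 = 1/f₁ − 1/d_o1 = 1/(33.0) − 1/(138) = 0.02306, so d_i1 = 43.37 cm.
The intermediate image is 43.37 cm to the right of lens 1, which is 76.7 − (43.37) = 33.33 cm to the left of lens 2, so d_o2 = +33.33 cm.
Lens 2: 1/d_i2 = 1/f₂ − 1/d_o2 = 1/(11.1) − 1/(33.33) = 0.06009, so d_i2 = 16.6 cm.
The final image is real, 16.6 cm to the right of lens 2 (overall magnification ≈ 0.16).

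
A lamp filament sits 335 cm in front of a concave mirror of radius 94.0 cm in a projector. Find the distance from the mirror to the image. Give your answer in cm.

f = R/2 = 94.0/2 = 47.00 cm.
Mirror equation: 1/v = 1/f − 1/u = 1/(47.00) − 1/(335) = 0.02128 − 0.002985 = 0.01829, so v = 54.7 cm.
The image is real, inverted and reduced, in front of the mirror.

54.7 cm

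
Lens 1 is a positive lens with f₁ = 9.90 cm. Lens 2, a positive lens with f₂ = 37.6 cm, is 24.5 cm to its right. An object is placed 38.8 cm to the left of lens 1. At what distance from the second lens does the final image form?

Lens 1: 1/d_i1 = 1/f₁ − 1/d_o1 = 1/(9.90) − 1/(38.8) = 0.07524, so d_i1 = 13.29 cm.
The intermediate image is 13.29 cm to the right of lens 1, which is 24.5 − (13.29) = 11.21 cm to the left of lens 2, so d_o2 = +11.21 cm.
Lens 2: 1/d_i2 = 1/f₂ − 1/d_o2 = 1/(37.6) − 1/(11.21) = -0.06261, so d_i2 = -16.0 cm.
The final image is virtual, 16.0 cm to the left of lens 2 (overall magnification ≈ -0.49).

16.0 cm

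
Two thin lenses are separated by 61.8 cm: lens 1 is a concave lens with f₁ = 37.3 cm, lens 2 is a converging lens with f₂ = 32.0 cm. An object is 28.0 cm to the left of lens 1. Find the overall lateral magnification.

m = -0.399

f₁ = −37.3 cm (diverging).
Lens 1: 1/d_i1 = 1/(-37.3) − 1/(28.0) = -0.06252, so d_i1 = -15.99 cm; m₁ = −d_i1/d_o1 = +0.5711.
d_o2 = 61.8 − (-15.99) = 77.79 cm.
Lens 2: 1/d_i2 = 1/(32.0) − 1/(77.79) = 0.01839, so d_i2 = 54.36 cm; m₂ = −d_i2/d_o2 = -0.6988.
m = m₁·m₂ = (+0.5711)(-0.6988) = -0.399.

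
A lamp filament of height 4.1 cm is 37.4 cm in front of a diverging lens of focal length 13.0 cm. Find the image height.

1.06 cm

For a diverging lens, f = -13.0 cm.
1/d_i = 1/f − 1/d_o = 1/(-13.00) − 1/(37.4) = -0.1037, so d_i = -9.647 cm.
m = −d_i/d_o = +0.2579.
|h_i| = |m|·h_o = 0.2579 × 4.1 = 1.06 cm. The image is virtual, upright and reduced, on the same side as the object.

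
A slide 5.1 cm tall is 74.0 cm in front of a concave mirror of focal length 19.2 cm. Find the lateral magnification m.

1/d_i = 1/f − 1/d_o = 1/(19.20) − 1/(74.0) = 0.03857, so d_i = 25.93 cm.
m = −d_i/d_o = −(25.93)/(74.0) = -0.350.
The image is real, inverted and reduced, in front of the mirror.

m = -0.350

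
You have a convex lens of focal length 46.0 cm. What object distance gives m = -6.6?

53.0 cm

m = −d_i/d_o ⇒ d_i = −m·d_o.
1/f = 1/d_o + 1/d_i = 1/d_o − 1/(m·d_o) = (1 − 1/m)/d_o, so d_o = f(1 − 1/m) = (46.00)(1 − 1/(-6.6)) = 53.0 cm.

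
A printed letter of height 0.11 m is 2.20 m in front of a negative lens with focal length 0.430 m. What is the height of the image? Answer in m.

For a negative lens, f = -0.430 m.
1/d_i = 1/f − 1/d_o = 1/(-0.4300) − 1/(2.20) = -2.780, so d_i = -0.3597 m.
m = −d_i/d_o = +0.1635.
|h_i| = |m|·h_o = 0.1635 × 0.11 = 0.0180 m. The image is virtual, upright and reduced, on the same side as the object.

0.0180 m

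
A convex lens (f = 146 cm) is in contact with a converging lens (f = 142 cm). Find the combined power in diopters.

P = +1.39 D

P₁ = 1/f₁ = 1/(1.46 m) = +0.6849 D; P₂ = 1/f₂ = 1/(1.42 m) = +0.7042 D.
For thin lenses in contact, P = P₁ + P₂ = (+0.6849) + (+0.7042) = +1.39 D.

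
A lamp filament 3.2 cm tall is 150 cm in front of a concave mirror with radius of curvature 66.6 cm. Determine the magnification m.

m = -0.285

f = R/2 = 66.6/2 = 33.30 cm.
1/d_i = 1/f − 1/d_o = 1/(33.30) − 1/(150) = 0.02336, so d_i = 42.80 cm.
m = −d_i/d_o = −(42.80)/(150) = -0.285.
The image is real, inverted and reduced, in front of the mirror.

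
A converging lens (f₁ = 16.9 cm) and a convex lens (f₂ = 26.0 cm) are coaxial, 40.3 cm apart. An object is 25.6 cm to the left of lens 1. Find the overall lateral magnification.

m = -1.43

Lens 1: 1/d_i1 = 1/(16.9) − 1/(25.6) = 0.02011, so d_i1 = 49.73 cm; m₁ = −d_i1/d_o1 = -1.943.
d_o2 = 40.3 − (49.73) = -9.430 cm (virtual object).
Lens 2: 1/d_i2 = 1/(26.0) − 1/(-9.430) = 0.1445, so d_i2 = 6.920 cm; m₂ = −d_i2/d_o2 = +0.7338.
m = m₁·m₂ = (-1.943)(+0.7338) = -1.43.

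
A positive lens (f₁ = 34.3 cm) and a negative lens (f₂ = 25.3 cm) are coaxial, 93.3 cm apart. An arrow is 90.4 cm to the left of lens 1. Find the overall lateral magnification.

m = -0.244

Lens 1: 1/d_i1 = 1/(34.3) − 1/(90.4) = 0.01809, so d_i1 = 55.27 cm; m₁ = −d_i1/d_o1 = -0.6114.
d_o2 = 93.3 − (55.27) = 38.03 cm.
f₂ = −25.3 cm (diverging).
Lens 2: 1/d_i2 = 1/(-25.3) − 1/(38.03) = -0.06582, so d_i2 = -15.19 cm; m₂ = −d_i2/d_o2 = +0.3995.
m = m₁·m₂ = (-0.6114)(+0.3995) = -0.244.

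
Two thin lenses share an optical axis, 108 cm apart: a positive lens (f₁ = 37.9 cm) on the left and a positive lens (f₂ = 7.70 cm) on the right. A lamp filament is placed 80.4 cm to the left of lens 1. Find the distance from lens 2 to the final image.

9.77 cm

Lens 1: 1/d_i1 = 1/f₁ − 1/d_o1 = 1/(37.9) − 1/(80.4) = 0.01395, so d_i1 = 71.70 cm.
The intermediate image is 71.70 cm to the right of lens 1, which is 108 − (71.70) = 36.30 cm to the left of lens 2, so d_o2 = +36.30 cm.
Lens 2: 1/d_i2 = 1/f₂ − 1/d_o2 = 1/(7.70) − 1/(36.30) = 0.1023, so d_i2 = 9.77 cm.
The final image is real, 9.77 cm to the right of lens 2 (overall magnification ≈ 0.24).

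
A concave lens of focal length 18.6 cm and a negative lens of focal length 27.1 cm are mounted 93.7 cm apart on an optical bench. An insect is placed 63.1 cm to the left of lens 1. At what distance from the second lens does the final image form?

Lens 1 is diverging, so f₁ = −18.6 cm.
Lens 1: 1/d_i1 = 1/f₁ − 1/d_o1 = 1/(-18.6) − 1/(63.1) = -0.06961, so d_i1 = -14.37 cm.
The intermediate image is 14.37 cm to the left of lens 1 (virtual), which is 93.7 − (-14.37) = 108.1 cm to the left of lens 2, so d_o2 = +108.1 cm.
Lens 2 is diverging, so f₂ = −27.1 cm.
Lens 2: 1/d_i2 = 1/f₂ − 1/d_o2 = 1/(-27.1) − 1/(108.1) = -0.04615, so d_i2 = -21.7 cm.
The final image is virtual, 21.7 cm to the left of lens 2 (overall magnification ≈ 0.046).

21.7 cm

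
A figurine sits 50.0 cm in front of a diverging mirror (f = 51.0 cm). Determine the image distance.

For a diverging mirror, f = -51.0 cm.
Mirror equation: 1/q = 1/f − 1/p = 1/(-51.00) − 1/(50.0) = -0.01961 − 0.02000 = -0.03961, so q = -25.2 cm.
The image is virtual, upright and reduced, behind the mirror.

25.2 cm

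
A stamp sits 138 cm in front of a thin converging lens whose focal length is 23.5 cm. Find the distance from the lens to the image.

Lens equation: 1/d_i = 1/f − 1/d_o = 1/(23.50) − 1/(138) = 0.04255 − 0.007246 = 0.03531, so d_i = 28.3 cm.
The image is real, inverted and reduced, on the far side of the lens.

28.3 cm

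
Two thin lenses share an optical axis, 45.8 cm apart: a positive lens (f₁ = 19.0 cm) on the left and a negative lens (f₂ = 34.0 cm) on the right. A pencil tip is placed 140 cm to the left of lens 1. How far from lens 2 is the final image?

14.0 cm

Lens 1: 1/d_i1 = 1/f₁ − 1/d_o1 = 1/(19.0) − 1/(140) = 0.04549, so d_i1 = 21.98 cm.
The intermediate image is 21.98 cm to the right of lens 1, which is 45.8 − (21.98) = 23.82 cm to the left of lens 2, so d_o2 = +23.82 cm.
Lens 2 is diverging, so f₂ = −34.0 cm.
Lens 2: 1/d_i2 = 1/f₂ − 1/d_o2 = 1/(-34.0) − 1/(23.82) = -0.07139, so d_i2 = -14.0 cm.
The final image is virtual, 14.0 cm to the left of lens 2 (overall magnification ≈ -0.092).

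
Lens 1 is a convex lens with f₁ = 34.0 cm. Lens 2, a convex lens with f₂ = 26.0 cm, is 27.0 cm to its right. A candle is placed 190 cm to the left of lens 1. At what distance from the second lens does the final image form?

Lens 1: 1/d_i1 = 1/f₁ − 1/d_o1 = 1/(34.0) − 1/(190) = 0.02415, so d_i1 = 41.41 cm.
The intermediate image is 41.41 cm to the right of lens 1, which lies 14.41 cm to the right of lens 2 — a virtual object — so d_o2 = −14.41 cm.
Lens 2: 1/d_i2 = 1/f₂ − 1/d_o2 = 1/(26.0) − 1/(-14.41) = 0.1079, so d_i2 = 9.27 cm.
The final image is real, 9.27 cm to the right of lens 2 (overall magnification ≈ -0.14).

9.27 cm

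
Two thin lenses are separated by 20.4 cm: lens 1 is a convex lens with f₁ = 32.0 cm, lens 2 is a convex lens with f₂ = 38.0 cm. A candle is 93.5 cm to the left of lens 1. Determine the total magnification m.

m = -0.298

Lens 1: 1/d_i1 = 1/(32.0) − 1/(93.5) = 0.02055, so d_i1 = 48.65 cm; m₁ = −d_i1/d_o1 = -0.5203.
d_o2 = 20.4 − (48.65) = -28.25 cm (virtual object).
Lens 2: 1/d_i2 = 1/(38.0) − 1/(-28.25) = 0.06171, so d_i2 = 16.20 cm; m₂ = −d_i2/d_o2 = +0.5736.
m = m₁·m₂ = (-0.5203)(+0.5736) = -0.298.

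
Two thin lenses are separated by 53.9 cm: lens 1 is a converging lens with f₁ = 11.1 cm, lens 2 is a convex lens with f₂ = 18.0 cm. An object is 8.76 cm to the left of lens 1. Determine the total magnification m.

Lens 1: 1/d_i1 = 1/(11.1) − 1/(8.76) = -0.02407, so d_i1 = -41.55 cm; m₁ = −d_i1/d_o1 = +4.743.
d_o2 = 53.9 − (-41.55) = 95.45 cm.
Lens 2: 1/d_i2 = 1/(18.0) − 1/(95.45) = 0.04508, so d_i2 = 22.18 cm; m₂ = −d_i2/d_o2 = -0.2324.
m = m₁·m₂ = (+4.743)(-0.2324) = -1.10.

m = -1.10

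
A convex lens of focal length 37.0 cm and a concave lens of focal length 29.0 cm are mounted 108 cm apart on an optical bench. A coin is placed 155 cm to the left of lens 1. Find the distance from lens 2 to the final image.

19.5 cm

Lens 1: 1/d_i1 = 1/f₁ − 1/d_o1 = 1/(37.0) − 1/(155) = 0.02058, so d_i1 = 48.60 cm.
The intermediate image is 48.60 cm to the right of lens 1, which is 108 − (48.60) = 59.40 cm to the left of lens 2, so d_o2 = +59.40 cm.
Lens 2 is diverging, so f₂ = −29.0 cm.
Lens 2: 1/d_i2 = 1/f₂ − 1/d_o2 = 1/(-29.0) − 1/(59.40) = -0.05132, so d_i2 = -19.5 cm.
The final image is virtual, 19.5 cm to the left of lens 2 (overall magnification ≈ -0.10).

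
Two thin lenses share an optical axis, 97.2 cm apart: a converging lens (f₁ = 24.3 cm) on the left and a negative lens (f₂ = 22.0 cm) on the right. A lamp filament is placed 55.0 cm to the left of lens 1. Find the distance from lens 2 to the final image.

15.6 cm

Lens 1: 1/d_i1 = 1/f₁ − 1/d_o1 = 1/(24.3) − 1/(55.0) = 0.02297, so d_i1 = 43.53 cm.
The intermediate image is 43.53 cm to the right of lens 1, which is 97.2 − (43.53) = 53.67 cm to the left of lens 2, so d_o2 = +53.67 cm.
Lens 2 is diverging, so f₂ = −22.0 cm.
Lens 2: 1/d_i2 = 1/f₂ − 1/d_o2 = 1/(-22.0) − 1/(53.67) = -0.06409, so d_i2 = -15.6 cm.
The final image is virtual, 15.6 cm to the left of lens 2 (overall magnification ≈ -0.23).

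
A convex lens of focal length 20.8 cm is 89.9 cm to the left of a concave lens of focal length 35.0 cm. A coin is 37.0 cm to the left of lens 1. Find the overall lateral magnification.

m = -0.581

Lens 1: 1/d_i1 = 1/(20.8) − 1/(37.0) = 0.02105, so d_i1 = 47.51 cm; m₁ = −d_i1/d_o1 = -1.284.
d_o2 = 89.9 − (47.51) = 42.39 cm.
f₂ = −35.0 cm (diverging).
Lens 2: 1/d_i2 = 1/(-35.0) − 1/(42.39) = -0.05216, so d_i2 = -19.17 cm; m₂ = −d_i2/d_o2 = +0.4523.
m = m₁·m₂ = (-1.284)(+0.4523) = -0.581.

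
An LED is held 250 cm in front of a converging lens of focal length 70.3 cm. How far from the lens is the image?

Lens equation: 1/d_i = 1/f − 1/d_o = 1/(70.30) − 1/(250) = 0.01422 − 0.004000 = 0.01022, so d_i = 97.8 cm.
The image is real, inverted and reduced, on the far side of the lens.

97.8 cm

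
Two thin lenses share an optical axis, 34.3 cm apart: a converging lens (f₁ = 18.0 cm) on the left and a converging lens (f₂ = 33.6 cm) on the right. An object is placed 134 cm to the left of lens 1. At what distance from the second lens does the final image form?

22.6 cm

Lens 1: 1/d_i1 = 1/f₁ − 1/d_o1 = 1/(18.0) − 1/(134) = 0.04809, so d_i1 = 20.79 cm.
The intermediate image is 20.79 cm to the right of lens 1, which is 34.3 − (20.79) = 13.51 cm to the left of lens 2, so d_o2 = +13.51 cm.
Lens 2: 1/d_i2 = 1/f₂ − 1/d_o2 = 1/(33.6) − 1/(13.51) = -0.04426, so d_i2 = -22.6 cm.
The final image is virtual, 22.6 cm to the left of lens 2 (overall magnification ≈ -0.26).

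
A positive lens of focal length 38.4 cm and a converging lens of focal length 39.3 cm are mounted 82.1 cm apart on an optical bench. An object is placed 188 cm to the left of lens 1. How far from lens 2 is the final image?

244 cm

Lens 1: 1/d_i1 = 1/f₁ − 1/d_o1 = 1/(38.4) − 1/(188) = 0.02072, so d_i1 = 48.26 cm.
The intermediate image is 48.26 cm to the right of lens 1, which is 82.1 − (48.26) = 33.84 cm to the left of lens 2, so d_o2 = +33.84 cm.
Lens 2: 1/d_i2 = 1/f₂ − 1/d_o2 = 1/(39.3) − 1/(33.84) = -0.004106, so d_i2 = -244 cm.
The final image is virtual, 244 cm to the left of lens 2 (overall magnification ≈ -1.8).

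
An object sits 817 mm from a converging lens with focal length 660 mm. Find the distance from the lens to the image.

Thin-lens equation: 1/s_i = 1/f − 1/s_o = 1/(660.0) − 1/(817) = 0.001515 − 0.001224 = 0.0002912, so s_i = 3430 mm.
The image is real, inverted and enlarged, on the far side of the lens.

3430 mm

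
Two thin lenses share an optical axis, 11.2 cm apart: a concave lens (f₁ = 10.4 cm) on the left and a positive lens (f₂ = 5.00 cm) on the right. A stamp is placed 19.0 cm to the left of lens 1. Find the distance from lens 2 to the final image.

Lens 1 is diverging, so f₁ = −10.4 cm.
Lens 1: 1/d_i1 = 1/f₁ − 1/d_o1 = 1/(-10.4) − 1/(19.0) = -0.1488, so d_i1 = -6.721 cm.
The intermediate image is 6.721 cm to the left of lens 1 (virtual), which is 11.2 − (-6.721) = 17.92 cm to the left of lens 2, so d_o2 = +17.92 cm.
Lens 2: 1/d_i2 = 1/f₂ − 1/d_o2 = 1/(5.00) − 1/(17.92) = 0.1442, so d_i2 = 6.93 cm.
The final image is real, 6.93 cm to the right of lens 2 (overall magnification ≈ -0.14).

6.93 cm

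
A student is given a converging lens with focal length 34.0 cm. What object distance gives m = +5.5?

m = −d_i/d_o ⇒ d_i = −m·d_o.
1/f = 1/d_o + 1/d_i = 1/d_o − 1/(m·d_o) = (1 − 1/m)/d_o, so d_o = f(1 − 1/m) = (34.00)(1 − 1/(+5.5)) = 27.8 cm.

27.8 cm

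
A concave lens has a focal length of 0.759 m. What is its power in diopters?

For a concave lens, f = −0.759 m.
P = 1/f = 1/(-0.759 m) = -1.32 D.

P = -1.32 D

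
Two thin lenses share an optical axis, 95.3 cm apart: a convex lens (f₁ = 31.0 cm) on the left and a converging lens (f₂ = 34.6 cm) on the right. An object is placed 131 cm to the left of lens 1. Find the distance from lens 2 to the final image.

Lens 1: 1/d_i1 = 1/f₁ − 1/d_o1 = 1/(31.0) − 1/(131) = 0.02462, so d_i1 = 40.61 cm.
The intermediate image is 40.61 cm to the right of lens 1, which is 95.3 − (40.61) = 54.69 cm to the left of lens 2, so d_o2 = +54.69 cm.
Lens 2: 1/d_i2 = 1/f₂ − 1/d_o2 = 1/(34.6) − 1/(54.69) = 0.01062, so d_i2 = 94.2 cm.
The final image is real, 94.2 cm to the right of lens 2 (overall magnification ≈ 0.53).

94.2 cm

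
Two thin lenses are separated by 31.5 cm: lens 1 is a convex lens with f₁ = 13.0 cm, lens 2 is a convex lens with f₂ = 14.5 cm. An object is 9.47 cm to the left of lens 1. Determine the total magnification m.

m = -1.03

Lens 1: 1/d_i1 = 1/(13.0) − 1/(9.47) = -0.02867, so d_i1 = -34.88 cm; m₁ = −d_i1/d_o1 = +3.683.
d_o2 = 31.5 − (-34.88) = 66.38 cm.
Lens 2: 1/d_i2 = 1/(14.5) − 1/(66.38) = 0.05390, so d_i2 = 18.55 cm; m₂ = −d_i2/d_o2 = -0.2795.
m = m₁·m₂ = (+3.683)(-0.2795) = -1.03.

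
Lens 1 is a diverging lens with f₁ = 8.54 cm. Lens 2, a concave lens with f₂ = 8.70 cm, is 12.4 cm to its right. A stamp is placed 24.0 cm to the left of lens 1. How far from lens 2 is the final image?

5.94 cm

Lens 1 is diverging, so f₁ = −8.54 cm.
Lens 1: 1/d_i1 = 1/f₁ − 1/d_o1 = 1/(-8.54) − 1/(24.0) = -0.1588, so d_i1 = -6.299 cm.
The intermediate image is 6.299 cm to the left of lens 1 (virtual), which is 12.4 − (-6.299) = 18.70 cm to the left of lens 2, so d_o2 = +18.70 cm.
Lens 2 is diverging, so f₂ = −8.70 cm.
Lens 2: 1/d_i2 = 1/f₂ − 1/d_o2 = 1/(-8.70) − 1/(18.70) = -0.1684, so d_i2 = -5.94 cm.
The final image is virtual, 5.94 cm to the left of lens 2 (overall magnification ≈ 0.083).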